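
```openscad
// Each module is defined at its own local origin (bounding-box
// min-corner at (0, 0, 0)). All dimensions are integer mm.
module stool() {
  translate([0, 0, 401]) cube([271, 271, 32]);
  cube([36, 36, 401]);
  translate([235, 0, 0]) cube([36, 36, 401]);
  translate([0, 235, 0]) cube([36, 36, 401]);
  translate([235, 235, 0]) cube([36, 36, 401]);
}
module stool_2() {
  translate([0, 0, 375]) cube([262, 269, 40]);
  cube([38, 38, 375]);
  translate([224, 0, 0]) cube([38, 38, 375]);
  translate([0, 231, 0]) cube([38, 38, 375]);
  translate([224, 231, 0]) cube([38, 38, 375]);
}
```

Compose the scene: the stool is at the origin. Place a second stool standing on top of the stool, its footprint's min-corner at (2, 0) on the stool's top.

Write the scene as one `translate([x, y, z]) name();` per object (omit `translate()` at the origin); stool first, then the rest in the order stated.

stool();
translate([2, 0, 433]) stool_2();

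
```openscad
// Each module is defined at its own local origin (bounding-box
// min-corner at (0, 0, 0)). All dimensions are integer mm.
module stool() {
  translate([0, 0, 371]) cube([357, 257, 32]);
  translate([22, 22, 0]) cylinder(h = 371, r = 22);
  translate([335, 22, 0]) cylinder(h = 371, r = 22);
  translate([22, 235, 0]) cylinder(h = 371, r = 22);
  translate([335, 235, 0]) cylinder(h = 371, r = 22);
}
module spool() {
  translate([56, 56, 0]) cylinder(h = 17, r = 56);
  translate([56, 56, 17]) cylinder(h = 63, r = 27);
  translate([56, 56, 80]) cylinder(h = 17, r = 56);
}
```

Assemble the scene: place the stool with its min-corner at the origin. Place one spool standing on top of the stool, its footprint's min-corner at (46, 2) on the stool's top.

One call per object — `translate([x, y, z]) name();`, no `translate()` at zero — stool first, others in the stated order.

stool();
translate([46, 2, 403]) spool();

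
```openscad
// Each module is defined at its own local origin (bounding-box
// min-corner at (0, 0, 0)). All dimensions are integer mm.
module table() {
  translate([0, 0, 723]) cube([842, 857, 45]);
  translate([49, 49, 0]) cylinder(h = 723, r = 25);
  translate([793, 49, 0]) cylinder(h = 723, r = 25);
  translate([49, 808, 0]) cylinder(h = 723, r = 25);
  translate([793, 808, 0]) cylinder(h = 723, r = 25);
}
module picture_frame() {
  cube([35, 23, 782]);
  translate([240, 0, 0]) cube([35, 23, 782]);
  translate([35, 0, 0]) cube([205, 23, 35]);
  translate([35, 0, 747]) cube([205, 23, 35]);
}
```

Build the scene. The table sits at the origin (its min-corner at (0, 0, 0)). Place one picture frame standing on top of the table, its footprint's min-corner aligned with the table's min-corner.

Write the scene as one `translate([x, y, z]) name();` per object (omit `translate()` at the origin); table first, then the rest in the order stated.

table();
translate([0, 0, 768]) picture_frame();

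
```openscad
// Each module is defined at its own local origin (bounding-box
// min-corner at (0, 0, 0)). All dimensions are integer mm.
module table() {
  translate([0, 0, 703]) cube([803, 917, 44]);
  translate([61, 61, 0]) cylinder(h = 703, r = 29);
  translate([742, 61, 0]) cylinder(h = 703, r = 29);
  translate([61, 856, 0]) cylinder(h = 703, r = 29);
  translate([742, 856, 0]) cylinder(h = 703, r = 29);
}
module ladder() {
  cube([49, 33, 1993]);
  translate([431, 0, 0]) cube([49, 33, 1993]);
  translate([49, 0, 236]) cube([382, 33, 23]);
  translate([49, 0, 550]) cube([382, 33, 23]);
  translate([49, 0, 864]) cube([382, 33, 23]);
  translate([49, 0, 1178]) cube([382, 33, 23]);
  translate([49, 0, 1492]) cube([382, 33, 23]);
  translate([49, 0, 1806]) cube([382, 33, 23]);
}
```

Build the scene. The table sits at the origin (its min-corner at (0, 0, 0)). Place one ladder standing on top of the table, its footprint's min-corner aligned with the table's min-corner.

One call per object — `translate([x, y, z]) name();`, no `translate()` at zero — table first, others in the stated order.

table();
translate([0, 0, 747]) ladder();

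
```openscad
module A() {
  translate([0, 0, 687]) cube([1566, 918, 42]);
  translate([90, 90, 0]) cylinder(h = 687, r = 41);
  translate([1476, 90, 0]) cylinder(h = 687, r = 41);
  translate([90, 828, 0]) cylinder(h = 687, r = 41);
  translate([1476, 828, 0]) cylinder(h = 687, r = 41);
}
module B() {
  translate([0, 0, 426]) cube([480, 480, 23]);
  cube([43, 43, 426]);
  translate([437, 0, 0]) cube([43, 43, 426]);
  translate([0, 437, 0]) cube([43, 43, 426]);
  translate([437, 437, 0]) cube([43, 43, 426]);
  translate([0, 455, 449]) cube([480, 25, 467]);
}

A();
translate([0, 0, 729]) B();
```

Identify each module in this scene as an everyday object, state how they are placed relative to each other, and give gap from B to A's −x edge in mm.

A is a table. B is a chair. The chair is on top of the table. The gap from the chair to the table's −x edge is 0 mm.

The chair's min-x is at 0; the table's min-x is 0; gap = 0 mm.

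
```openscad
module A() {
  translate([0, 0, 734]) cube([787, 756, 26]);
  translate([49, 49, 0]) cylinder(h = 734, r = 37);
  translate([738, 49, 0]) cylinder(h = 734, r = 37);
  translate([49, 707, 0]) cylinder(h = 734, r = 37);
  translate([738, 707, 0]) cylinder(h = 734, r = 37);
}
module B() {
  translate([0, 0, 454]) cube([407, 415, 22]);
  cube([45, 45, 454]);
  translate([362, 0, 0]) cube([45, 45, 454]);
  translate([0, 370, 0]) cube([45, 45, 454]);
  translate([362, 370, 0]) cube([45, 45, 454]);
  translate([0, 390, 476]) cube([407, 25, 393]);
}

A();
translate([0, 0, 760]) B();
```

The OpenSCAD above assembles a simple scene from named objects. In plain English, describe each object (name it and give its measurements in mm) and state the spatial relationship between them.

A is a rectangular dining table. The top is 787×756×26 mm with its upper surface at z = 760 mm. It stands on four round legs of 74 mm diameter, each leg's bounding box inset 12 mm from the nearest pair of top edges, running from the floor to the underside of the top.

B is a chair: 407×415 mm seat, 22 mm thick, top at z = 476 mm, on four 45 mm square corner legs flush with the seat edges. A 25 mm thick backrest slab spans the full seat width, extending 393 mm above the seat top, its back face flush with the seat's +y edge.

The chair is on top of the table.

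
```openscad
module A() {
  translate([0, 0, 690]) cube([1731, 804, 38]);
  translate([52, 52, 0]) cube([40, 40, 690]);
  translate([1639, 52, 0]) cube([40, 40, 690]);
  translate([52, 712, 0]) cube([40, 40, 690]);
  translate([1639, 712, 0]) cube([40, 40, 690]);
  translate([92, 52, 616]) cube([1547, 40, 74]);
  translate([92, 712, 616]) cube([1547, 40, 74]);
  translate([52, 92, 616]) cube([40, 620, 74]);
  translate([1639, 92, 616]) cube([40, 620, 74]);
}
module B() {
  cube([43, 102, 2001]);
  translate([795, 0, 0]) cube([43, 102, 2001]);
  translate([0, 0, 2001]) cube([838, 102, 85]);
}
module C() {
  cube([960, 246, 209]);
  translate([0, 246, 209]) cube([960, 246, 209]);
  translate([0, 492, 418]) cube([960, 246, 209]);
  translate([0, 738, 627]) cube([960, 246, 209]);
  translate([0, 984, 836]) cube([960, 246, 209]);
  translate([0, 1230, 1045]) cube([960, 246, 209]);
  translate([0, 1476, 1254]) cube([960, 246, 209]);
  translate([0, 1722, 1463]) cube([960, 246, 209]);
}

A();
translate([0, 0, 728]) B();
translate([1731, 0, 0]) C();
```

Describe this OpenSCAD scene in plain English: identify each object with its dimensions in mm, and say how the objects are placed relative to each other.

A is a table with a 1731×804 mm rectangular top, 38 mm thick, top surface at z = 728 mm, supported by four 40×40 mm square legs, each inset 52 mm from the nearest pair of top edges, running from the floor. Four apron rails, 40 mm thick and 74 mm tall, run between adjacent legs with their top edges flush with the underside of the top and their outer faces flush with the legs' outer faces.

B is a door frame. The clear opening is 752 mm wide and 2001 mm high. Two 43 mm wide jambs, 102 mm deep, stand either side of the opening from the floor to the top of the opening. A 85 mm thick head sits across the top of both jambs, spanning the full outside width of the frame.

C is a run of 8 identical solid stair steps. Each tread is 960×246 mm and each step block is 209 mm high. Step 1 rests on the floor; step k is offset from step 1 by (k−1)×246 mm in y and (k−1)×209 mm in z.

The door frame is on top of the table. The staircase is against the table's +x side, with their −y faces flush.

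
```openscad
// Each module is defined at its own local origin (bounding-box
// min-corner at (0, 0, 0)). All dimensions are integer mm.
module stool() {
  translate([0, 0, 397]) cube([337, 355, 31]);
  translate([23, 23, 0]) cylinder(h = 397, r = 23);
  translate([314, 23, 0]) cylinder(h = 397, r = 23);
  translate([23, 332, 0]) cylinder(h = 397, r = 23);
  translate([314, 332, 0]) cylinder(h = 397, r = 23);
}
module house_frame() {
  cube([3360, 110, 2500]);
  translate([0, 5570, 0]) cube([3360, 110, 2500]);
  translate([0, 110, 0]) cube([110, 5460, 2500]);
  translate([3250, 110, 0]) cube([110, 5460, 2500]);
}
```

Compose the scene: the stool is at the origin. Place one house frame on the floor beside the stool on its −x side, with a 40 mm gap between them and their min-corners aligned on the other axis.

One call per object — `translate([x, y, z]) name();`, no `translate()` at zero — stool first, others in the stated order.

stool();
translate([-3400, 0, 0]) house_frame();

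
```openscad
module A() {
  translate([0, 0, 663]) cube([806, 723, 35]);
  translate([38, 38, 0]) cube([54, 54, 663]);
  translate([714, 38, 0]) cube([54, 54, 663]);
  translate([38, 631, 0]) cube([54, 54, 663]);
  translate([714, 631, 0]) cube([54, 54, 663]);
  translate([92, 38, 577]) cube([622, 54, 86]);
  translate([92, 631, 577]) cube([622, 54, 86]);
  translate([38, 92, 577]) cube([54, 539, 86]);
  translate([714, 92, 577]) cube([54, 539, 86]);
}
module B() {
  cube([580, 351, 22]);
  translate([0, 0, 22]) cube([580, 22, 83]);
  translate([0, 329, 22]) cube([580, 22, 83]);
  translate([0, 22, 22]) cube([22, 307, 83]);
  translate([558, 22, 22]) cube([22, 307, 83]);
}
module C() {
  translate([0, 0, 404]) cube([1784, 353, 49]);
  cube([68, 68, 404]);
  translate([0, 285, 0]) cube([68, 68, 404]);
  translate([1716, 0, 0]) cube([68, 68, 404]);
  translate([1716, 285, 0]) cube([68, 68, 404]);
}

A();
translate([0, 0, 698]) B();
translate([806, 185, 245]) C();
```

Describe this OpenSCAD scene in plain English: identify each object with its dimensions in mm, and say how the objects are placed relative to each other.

A is a rectangular dining table. The top is 806×723×35 mm with its upper surface at z = 698 mm. It stands on four 54×54 mm square legs, each inset 38 mm from the nearest pair of top edges, running from the floor to the underside of the top. Four apron rails, 54 mm thick and 86 mm tall, run between adjacent legs with their top edges flush with the underside of the top and their outer faces flush with the legs' outer faces.

B is an open-topped rectangular box: outside dimensions 580×351×105 mm, with a uniform wall and base thickness of 22 mm. The base is a full 580×351 slab on the floor; four walls sit on top of the base. The front and back walls (the −y and +y sides) span the full width; the two side walls fit between them.

C is a bench: a 1784×353 mm seat slab, 49 mm thick, top at z = 453 mm, on four 68×68 mm square legs flush with the seat corners and standing on z = 0.

The open box is on top of the table. The bench is beside the table with their tops flush at z = 698.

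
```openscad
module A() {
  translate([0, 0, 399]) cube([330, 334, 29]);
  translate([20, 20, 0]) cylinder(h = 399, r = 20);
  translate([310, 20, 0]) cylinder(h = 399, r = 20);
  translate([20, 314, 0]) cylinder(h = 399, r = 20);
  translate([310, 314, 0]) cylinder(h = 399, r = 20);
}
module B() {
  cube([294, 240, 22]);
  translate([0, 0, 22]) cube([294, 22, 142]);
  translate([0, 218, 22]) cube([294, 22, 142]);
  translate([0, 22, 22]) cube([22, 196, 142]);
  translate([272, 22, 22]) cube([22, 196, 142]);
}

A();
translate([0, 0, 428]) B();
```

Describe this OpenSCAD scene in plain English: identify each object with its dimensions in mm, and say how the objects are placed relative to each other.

A is a four-legged stool. The seat is a 330×334×29 mm slab whose top surface is at z = 428 mm; four round legs, each 40 mm in diameter, run from the floor (z = 0) to the underside of the seat, each leg's axis is inset half a diameter from the nearest pair of seat edges (so the leg's bounding box is flush with the corner).

B is an open storage box with external size 294×240×164 mm and wall thickness 22 mm (the base is also 22 mm thick). The base covers the whole footprint; the four walls stand on the base, with the y-facing walls full-width and the x-facing walls fitting between their inner faces.

The open box is on top of the stool.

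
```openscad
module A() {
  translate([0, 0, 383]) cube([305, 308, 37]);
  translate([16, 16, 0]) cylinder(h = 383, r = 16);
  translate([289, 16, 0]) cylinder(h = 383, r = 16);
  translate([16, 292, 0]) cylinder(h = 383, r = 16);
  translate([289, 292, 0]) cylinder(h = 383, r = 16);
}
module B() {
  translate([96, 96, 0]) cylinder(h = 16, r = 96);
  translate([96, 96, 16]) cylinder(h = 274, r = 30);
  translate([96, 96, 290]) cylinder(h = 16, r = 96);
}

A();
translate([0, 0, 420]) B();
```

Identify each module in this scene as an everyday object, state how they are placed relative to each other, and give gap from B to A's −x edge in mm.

The spool's min-x is at 0; the stool's min-x is 0; gap = 0 mm.

A is a stool. B is a spool. The spool is on top of the stool. The gap from the spool to the stool's −x edge is 0 mm.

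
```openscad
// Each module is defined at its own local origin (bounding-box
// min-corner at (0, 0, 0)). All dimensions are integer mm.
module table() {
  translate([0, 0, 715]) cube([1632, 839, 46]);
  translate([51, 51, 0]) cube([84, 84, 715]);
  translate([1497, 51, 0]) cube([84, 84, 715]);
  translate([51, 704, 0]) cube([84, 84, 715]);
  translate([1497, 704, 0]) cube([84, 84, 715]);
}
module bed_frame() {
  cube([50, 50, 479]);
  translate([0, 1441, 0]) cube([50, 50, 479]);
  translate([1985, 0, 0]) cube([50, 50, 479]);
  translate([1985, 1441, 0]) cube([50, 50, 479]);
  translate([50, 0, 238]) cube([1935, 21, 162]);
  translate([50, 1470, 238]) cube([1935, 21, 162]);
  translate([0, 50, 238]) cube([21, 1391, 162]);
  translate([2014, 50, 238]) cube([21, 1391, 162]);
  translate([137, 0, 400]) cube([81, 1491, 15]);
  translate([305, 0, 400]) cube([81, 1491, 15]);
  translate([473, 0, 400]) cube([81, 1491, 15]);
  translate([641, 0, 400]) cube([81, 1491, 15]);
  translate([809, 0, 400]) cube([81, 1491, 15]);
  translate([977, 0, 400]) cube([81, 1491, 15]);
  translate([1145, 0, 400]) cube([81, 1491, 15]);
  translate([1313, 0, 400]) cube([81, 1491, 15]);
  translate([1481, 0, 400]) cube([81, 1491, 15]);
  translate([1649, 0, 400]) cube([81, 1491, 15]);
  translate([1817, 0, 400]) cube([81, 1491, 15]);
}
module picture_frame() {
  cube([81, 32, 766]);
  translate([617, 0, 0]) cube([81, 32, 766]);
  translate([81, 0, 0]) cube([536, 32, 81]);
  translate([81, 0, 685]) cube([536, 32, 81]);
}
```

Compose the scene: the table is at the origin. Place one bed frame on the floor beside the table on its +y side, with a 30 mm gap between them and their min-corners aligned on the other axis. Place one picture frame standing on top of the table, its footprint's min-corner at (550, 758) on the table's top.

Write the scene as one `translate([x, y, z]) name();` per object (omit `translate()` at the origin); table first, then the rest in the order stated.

table();
translate([0, 869, 0]) bed_frame();
translate([550, 758, 761]) picture_frame();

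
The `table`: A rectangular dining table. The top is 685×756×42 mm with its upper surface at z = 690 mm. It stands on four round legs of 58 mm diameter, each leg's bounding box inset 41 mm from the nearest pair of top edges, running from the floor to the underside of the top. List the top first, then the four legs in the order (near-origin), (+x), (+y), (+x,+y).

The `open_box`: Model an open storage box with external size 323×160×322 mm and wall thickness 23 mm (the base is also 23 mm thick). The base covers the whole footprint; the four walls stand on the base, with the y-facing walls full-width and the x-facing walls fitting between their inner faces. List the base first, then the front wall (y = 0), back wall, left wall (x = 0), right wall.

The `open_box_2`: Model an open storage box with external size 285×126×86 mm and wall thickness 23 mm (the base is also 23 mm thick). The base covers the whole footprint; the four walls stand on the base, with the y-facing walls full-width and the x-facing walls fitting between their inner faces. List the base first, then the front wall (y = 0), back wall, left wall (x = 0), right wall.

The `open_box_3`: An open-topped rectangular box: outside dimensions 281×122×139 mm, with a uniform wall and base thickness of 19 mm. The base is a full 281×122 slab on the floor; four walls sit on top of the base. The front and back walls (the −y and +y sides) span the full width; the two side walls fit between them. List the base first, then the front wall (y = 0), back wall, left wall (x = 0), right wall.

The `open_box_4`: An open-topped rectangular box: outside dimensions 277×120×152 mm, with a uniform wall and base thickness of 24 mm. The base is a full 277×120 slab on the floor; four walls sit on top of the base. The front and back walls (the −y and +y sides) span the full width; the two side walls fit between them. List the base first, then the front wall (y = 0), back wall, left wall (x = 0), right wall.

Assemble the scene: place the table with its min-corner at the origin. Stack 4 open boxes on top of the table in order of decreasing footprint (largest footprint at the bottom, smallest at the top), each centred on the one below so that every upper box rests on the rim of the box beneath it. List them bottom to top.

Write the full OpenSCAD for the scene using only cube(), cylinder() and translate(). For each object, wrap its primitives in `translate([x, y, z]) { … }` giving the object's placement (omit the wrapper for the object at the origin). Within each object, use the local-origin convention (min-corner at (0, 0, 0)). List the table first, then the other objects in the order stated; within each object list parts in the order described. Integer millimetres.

translate([0, 0, 648]) cube([685, 756, 42]);
translate([70, 70, 0]) cylinder(h = 648, r = 29);
translate([615, 70, 0]) cylinder(h = 648, r = 29);
translate([70, 686, 0]) cylinder(h = 648, r = 29);
translate([615, 686, 0]) cylinder(h = 648, r = 29);
translate([181, 298, 690]) {
  cube([323, 160, 23]);
  translate([0, 0, 23]) cube([323, 23, 299]);
  translate([0, 137, 23]) cube([323, 23, 299]);
  translate([0, 23, 23]) cube([23, 114, 299]);
  translate([300, 23, 23]) cube([23, 114, 299]);
}
translate([200, 315, 1012]) {
  cube([285, 126, 23]);
  translate([0, 0, 23]) cube([285, 23, 63]);
  translate([0, 103, 23]) cube([285, 23, 63]);
  translate([0, 23, 23]) cube([23, 80, 63]);
  translate([262, 23, 23]) cube([23, 80, 63]);
}
translate([202, 317, 1098]) {
  cube([281, 122, 19]);
  translate([0, 0, 19]) cube([281, 19, 120]);
  translate([0, 103, 19]) cube([281, 19, 120]);
  translate([0, 19, 19]) cube([19, 84, 120]);
  translate([262, 19, 19]) cube([19, 84, 120]);
}
translate([204, 318, 1237]) {
  cube([277, 120, 24]);
  translate([0, 0, 24]) cube([277, 24, 128]);
  translate([0, 96, 24]) cube([277, 24, 128]);
  translate([0, 24, 24]) cube([24, 72, 128]);
  translate([253, 24, 24]) cube([24, 72, 128]);
}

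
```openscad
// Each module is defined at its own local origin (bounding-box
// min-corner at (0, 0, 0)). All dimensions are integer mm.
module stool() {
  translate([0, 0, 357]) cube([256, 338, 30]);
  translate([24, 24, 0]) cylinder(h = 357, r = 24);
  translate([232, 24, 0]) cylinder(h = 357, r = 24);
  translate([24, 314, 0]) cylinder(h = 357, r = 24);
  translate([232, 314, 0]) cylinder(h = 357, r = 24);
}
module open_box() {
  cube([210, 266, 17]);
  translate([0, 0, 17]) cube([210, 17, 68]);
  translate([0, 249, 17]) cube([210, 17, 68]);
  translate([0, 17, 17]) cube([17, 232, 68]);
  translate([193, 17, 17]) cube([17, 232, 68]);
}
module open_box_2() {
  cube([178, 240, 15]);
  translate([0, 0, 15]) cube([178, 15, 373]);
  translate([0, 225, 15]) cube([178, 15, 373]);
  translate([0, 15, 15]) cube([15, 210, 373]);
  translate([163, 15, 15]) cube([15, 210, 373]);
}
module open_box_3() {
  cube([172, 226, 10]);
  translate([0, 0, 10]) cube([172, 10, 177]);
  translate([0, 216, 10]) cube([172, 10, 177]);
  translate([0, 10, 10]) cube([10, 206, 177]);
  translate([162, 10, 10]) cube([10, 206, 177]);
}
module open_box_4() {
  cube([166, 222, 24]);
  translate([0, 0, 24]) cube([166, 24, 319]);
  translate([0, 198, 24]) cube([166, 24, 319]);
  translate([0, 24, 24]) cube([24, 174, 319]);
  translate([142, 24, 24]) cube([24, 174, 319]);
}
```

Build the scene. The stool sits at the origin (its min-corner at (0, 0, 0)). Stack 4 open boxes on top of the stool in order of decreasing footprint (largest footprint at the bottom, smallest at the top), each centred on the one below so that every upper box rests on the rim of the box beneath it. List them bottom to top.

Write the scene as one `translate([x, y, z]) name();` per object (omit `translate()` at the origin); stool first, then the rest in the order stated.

stool();
translate([23, 36, 387]) open_box();
translate([39, 49, 472]) open_box_2();
translate([42, 56, 860]) open_box_3();
translate([45, 58, 1047]) open_box_4();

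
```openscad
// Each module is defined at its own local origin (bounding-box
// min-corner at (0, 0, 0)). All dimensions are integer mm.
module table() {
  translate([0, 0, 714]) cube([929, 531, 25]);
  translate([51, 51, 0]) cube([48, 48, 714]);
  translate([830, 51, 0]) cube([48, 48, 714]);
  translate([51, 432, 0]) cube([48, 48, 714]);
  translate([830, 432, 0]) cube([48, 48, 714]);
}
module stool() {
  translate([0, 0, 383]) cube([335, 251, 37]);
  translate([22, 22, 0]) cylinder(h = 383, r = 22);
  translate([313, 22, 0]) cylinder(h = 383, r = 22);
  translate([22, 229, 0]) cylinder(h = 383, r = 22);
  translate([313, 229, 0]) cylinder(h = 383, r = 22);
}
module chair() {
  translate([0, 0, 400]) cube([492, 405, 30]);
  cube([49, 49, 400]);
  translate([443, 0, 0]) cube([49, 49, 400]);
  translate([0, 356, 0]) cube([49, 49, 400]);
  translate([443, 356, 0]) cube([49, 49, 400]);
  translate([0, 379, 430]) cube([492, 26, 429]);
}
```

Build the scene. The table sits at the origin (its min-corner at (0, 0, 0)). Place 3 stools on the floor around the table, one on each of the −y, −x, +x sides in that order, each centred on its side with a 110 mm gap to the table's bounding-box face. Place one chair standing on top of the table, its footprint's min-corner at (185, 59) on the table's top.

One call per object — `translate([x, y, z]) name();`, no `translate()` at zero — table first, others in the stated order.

table();
translate([297, -361, 0]) stool();
translate([-445, 140, 0]) stool();
translate([1039, 140, 0]) stool();
translate([185, 59, 739]) chair();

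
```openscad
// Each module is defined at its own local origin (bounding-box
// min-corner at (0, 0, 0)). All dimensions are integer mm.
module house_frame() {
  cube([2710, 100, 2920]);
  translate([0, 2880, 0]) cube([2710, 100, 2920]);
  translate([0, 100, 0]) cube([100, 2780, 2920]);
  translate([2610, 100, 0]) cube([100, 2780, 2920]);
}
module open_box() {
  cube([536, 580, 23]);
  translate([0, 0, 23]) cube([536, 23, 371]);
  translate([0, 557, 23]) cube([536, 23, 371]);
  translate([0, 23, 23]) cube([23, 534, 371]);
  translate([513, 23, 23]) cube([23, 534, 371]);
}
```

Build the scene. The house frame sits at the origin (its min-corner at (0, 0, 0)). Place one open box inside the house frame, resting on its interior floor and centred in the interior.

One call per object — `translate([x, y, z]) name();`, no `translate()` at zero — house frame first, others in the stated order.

house_frame();
translate([1087, 1200, 0]) open_box();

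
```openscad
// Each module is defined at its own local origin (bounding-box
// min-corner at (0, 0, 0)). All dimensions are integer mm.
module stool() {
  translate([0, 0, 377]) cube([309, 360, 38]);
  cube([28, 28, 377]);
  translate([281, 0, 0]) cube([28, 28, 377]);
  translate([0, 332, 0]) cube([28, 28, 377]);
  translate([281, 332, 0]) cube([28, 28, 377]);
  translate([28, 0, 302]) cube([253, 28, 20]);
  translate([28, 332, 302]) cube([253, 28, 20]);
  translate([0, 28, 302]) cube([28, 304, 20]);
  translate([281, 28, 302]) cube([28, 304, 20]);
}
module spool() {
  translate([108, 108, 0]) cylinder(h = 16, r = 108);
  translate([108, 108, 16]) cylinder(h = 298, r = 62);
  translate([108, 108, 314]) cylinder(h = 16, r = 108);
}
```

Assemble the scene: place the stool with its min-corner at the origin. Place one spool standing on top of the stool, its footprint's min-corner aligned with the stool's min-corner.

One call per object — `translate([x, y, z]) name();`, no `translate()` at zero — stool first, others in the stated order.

stool();
translate([0, 0, 415]) spool();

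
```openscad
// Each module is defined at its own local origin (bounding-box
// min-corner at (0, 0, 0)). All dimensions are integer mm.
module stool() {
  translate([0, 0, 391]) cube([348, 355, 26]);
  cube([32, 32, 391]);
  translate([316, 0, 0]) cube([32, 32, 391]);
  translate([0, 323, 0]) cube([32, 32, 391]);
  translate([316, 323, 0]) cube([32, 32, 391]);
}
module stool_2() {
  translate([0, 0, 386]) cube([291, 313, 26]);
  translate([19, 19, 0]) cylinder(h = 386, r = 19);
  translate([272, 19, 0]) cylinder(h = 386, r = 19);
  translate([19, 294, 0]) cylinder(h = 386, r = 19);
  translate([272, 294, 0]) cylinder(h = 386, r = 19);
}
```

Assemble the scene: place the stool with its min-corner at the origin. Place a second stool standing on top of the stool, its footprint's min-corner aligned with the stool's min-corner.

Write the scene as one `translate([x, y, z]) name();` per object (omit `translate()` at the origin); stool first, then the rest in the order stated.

stool();
translate([0, 0, 417]) stool_2();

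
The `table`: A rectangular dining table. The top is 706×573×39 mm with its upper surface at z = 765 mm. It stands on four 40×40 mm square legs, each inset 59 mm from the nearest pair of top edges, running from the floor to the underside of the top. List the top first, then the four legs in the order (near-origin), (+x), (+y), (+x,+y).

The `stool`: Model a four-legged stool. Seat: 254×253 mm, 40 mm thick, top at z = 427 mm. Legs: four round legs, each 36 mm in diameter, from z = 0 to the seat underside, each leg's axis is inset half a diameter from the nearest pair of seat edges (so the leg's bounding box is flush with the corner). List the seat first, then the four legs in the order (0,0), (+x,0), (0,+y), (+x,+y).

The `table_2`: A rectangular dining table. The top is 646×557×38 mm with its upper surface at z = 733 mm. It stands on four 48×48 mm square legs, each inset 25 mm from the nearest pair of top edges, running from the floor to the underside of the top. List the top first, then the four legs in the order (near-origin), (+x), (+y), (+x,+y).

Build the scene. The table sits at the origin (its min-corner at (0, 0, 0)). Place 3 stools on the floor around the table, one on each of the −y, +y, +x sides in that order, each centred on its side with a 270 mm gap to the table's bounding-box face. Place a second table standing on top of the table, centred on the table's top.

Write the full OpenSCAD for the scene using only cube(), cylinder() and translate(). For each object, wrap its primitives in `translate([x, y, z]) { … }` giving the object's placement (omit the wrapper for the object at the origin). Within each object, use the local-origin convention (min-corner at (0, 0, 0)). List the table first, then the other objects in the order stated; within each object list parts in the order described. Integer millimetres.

translate([0, 0, 726]) cube([706, 573, 39]);
translate([59, 59, 0]) cube([40, 40, 726]);
translate([607, 59, 0]) cube([40, 40, 726]);
translate([59, 474, 0]) cube([40, 40, 726]);
translate([607, 474, 0]) cube([40, 40, 726]);
translate([226, -523, 0]) {
  translate([0, 0, 387]) cube([254, 253, 40]);
  translate([18, 18, 0]) cylinder(h = 387, r = 18);
  translate([236, 18, 0]) cylinder(h = 387, r = 18);
  translate([18, 235, 0]) cylinder(h = 387, r = 18);
  translate([236, 235, 0]) cylinder(h = 387, r = 18);
}
translate([226, 843, 0]) {
  translate([0, 0, 387]) cube([254, 253, 40]);
  translate([18, 18, 0]) cylinder(h = 387, r = 18);
  translate([236, 18, 0]) cylinder(h = 387, r = 18);
  translate([18, 235, 0]) cylinder(h = 387, r = 18);
  translate([236, 235, 0]) cylinder(h = 387, r = 18);
}
translate([976, 160, 0]) {
  translate([0, 0, 387]) cube([254, 253, 40]);
  translate([18, 18, 0]) cylinder(h = 387, r = 18);
  translate([236, 18, 0]) cylinder(h = 387, r = 18);
  translate([18, 235, 0]) cylinder(h = 387, r = 18);
  translate([236, 235, 0]) cylinder(h = 387, r = 18);
}
translate([30, 8, 765]) {
  translate([0, 0, 695]) cube([646, 557, 38]);
  translate([25, 25, 0]) cube([48, 48, 695]);
  translate([573, 25, 0]) cube([48, 48, 695]);
  translate([25, 484, 0]) cube([48, 48, 695]);
  translate([573, 484, 0]) cube([48, 48, 695]);
}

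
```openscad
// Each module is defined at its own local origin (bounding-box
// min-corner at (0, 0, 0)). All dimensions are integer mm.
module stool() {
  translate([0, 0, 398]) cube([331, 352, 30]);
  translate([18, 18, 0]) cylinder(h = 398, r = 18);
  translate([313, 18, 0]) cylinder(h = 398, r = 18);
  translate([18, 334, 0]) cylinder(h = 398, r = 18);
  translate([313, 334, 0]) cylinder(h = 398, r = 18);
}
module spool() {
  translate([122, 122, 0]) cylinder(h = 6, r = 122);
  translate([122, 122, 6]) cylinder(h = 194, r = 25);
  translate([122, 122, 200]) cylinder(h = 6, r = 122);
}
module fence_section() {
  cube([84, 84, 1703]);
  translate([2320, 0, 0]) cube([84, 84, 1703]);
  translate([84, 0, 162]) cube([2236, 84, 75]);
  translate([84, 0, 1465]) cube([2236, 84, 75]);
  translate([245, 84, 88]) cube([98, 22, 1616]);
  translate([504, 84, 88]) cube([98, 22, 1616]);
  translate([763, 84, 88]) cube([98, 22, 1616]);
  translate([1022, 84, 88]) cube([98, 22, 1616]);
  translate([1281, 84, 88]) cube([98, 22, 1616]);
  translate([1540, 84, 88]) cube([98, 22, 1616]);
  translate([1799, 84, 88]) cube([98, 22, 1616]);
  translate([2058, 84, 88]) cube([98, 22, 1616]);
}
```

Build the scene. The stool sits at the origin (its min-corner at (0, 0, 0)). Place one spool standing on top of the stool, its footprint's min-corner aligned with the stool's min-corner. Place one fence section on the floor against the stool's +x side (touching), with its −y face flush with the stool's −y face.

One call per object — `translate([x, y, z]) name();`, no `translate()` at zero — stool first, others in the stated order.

stool();
translate([0, 0, 428]) spool();
translate([331, 0, 0]) fence_section();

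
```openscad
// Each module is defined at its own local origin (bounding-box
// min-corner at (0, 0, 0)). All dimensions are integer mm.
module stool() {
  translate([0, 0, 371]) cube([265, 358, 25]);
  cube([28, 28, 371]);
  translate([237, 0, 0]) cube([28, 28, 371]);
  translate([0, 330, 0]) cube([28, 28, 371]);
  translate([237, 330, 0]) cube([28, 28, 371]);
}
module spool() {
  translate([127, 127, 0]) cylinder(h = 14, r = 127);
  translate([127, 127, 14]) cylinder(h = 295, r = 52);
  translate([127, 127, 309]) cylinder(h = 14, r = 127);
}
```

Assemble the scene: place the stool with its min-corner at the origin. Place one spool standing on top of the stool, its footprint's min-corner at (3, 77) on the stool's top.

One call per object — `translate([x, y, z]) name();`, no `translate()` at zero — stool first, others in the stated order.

stool();
translate([3, 77, 396]) spool();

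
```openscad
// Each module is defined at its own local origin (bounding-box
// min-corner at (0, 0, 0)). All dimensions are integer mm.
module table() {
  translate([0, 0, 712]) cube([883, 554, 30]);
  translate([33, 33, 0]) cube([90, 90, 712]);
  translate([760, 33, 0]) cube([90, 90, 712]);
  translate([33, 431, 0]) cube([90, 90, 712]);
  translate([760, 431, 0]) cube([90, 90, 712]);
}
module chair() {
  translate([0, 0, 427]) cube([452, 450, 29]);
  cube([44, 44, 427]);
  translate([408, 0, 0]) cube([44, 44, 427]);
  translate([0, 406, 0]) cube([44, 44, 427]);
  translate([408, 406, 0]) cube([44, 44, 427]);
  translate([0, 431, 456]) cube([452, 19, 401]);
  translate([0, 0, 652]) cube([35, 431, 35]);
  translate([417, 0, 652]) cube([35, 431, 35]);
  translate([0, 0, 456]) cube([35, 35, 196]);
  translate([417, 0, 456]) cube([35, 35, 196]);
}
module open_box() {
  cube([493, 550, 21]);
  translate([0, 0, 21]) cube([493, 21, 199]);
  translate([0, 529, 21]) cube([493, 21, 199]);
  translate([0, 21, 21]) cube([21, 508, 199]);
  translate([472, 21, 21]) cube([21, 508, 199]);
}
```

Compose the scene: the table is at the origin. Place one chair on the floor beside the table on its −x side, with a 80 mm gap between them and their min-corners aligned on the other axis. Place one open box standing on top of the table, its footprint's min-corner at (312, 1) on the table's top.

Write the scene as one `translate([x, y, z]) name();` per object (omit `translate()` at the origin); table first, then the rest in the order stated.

table();
translate([-532, 0, 0]) chair();
translate([312, 1, 742]) open_box();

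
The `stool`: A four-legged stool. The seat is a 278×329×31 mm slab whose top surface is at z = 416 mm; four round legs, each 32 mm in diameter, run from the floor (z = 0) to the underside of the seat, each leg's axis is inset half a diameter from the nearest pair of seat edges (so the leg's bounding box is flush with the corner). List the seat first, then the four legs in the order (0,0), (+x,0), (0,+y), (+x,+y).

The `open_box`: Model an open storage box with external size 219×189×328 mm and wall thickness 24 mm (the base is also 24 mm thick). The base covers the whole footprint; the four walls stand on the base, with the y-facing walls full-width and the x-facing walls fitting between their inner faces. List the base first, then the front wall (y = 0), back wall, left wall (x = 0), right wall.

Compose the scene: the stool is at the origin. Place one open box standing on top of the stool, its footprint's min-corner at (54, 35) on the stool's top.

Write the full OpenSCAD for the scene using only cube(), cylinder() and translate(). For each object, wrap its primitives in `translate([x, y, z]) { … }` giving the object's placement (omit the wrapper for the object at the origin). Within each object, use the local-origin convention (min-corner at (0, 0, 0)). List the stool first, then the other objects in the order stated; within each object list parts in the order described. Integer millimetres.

translate([0, 0, 385]) cube([278, 329, 31]);
translate([16, 16, 0]) cylinder(h = 385, r = 16);
translate([262, 16, 0]) cylinder(h = 385, r = 16);
translate([16, 313, 0]) cylinder(h = 385, r = 16);
translate([262, 313, 0]) cylinder(h = 385, r = 16);
translate([54, 35, 416]) {
  cube([219, 189, 24]);
  translate([0, 0, 24]) cube([219, 24, 304]);
  translate([0, 165, 24]) cube([219, 24, 304]);
  translate([0, 24, 24]) cube([24, 141, 304]);
  translate([195, 24, 24]) cube([24, 141, 304]);
}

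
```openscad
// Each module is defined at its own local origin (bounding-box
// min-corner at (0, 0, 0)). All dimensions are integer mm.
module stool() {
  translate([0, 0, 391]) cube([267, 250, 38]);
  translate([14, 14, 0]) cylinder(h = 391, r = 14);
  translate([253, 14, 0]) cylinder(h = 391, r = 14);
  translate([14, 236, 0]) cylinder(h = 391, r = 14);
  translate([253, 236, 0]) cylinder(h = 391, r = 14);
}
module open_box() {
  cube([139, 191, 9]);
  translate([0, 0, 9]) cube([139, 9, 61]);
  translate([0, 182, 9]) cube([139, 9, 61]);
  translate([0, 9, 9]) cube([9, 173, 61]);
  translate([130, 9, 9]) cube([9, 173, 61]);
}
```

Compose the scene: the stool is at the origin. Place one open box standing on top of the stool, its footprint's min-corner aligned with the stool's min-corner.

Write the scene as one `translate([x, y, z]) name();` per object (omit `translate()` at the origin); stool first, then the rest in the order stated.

stool();
translate([0, 0, 429]) open_box();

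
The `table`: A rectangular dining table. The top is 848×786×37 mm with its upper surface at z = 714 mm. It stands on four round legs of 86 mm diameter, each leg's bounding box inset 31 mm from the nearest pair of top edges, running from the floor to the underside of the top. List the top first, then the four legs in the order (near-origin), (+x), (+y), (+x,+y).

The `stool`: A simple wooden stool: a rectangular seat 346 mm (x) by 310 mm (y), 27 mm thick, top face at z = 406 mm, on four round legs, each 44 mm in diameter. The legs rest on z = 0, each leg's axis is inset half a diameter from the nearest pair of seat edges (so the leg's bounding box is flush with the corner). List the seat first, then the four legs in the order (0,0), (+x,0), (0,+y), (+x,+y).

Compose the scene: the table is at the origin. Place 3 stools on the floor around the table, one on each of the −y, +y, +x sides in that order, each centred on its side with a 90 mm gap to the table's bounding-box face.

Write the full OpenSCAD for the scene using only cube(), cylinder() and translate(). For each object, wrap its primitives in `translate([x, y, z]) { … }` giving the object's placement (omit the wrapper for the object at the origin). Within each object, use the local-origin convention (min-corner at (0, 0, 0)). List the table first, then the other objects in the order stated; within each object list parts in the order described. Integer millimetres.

translate([0, 0, 677]) cube([848, 786, 37]);
translate([74, 74, 0]) cylinder(h = 677, r = 43);
translate([774, 74, 0]) cylinder(h = 677, r = 43);
translate([74, 712, 0]) cylinder(h = 677, r = 43);
translate([774, 712, 0]) cylinder(h = 677, r = 43);
translate([251, -400, 0]) {
  translate([0, 0, 379]) cube([346, 310, 27]);
  translate([22, 22, 0]) cylinder(h = 379, r = 22);
  translate([324, 22, 0]) cylinder(h = 379, r = 22);
  translate([22, 288, 0]) cylinder(h = 379, r = 22);
  translate([324, 288, 0]) cylinder(h = 379, r = 22);
}
translate([251, 876, 0]) {
  translate([0, 0, 379]) cube([346, 310, 27]);
  translate([22, 22, 0]) cylinder(h = 379, r = 22);
  translate([324, 22, 0]) cylinder(h = 379, r = 22);
  translate([22, 288, 0]) cylinder(h = 379, r = 22);
  translate([324, 288, 0]) cylinder(h = 379, r = 22);
}
translate([938, 238, 0]) {
  translate([0, 0, 379]) cube([346, 310, 27]);
  translate([22, 22, 0]) cylinder(h = 379, r = 22);
  translate([324, 22, 0]) cylinder(h = 379, r = 22);
  translate([22, 288, 0]) cylinder(h = 379, r = 22);
  translate([324, 288, 0]) cylinder(h = 379, r = 22);
}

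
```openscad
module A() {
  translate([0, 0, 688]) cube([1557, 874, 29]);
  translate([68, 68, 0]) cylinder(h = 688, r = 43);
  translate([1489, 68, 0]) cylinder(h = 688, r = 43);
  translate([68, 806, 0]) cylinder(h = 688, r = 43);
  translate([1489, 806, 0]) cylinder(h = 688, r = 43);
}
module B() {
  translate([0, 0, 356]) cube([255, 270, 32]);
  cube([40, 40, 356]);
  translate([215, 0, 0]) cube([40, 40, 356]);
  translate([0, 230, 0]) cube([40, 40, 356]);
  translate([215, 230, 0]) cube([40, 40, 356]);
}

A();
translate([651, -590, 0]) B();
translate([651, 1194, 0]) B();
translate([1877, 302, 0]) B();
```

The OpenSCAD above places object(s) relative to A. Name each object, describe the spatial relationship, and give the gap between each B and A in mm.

A is a table. B is a stool. Three stools sit around the table at the −y, +y, +x sides. The gap between each stool and the table is 320 mm.

Each stool's nearest face is 320 mm from the table's bounding box.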